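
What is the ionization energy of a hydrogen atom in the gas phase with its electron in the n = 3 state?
1.512 eV

The ionization energy is the energy needed to remove the electron completely (n → ∞).

For hydrogen, E_n = -13.6057 eV / n².

At n = 3: E_3 = -13.6057 / 3² = -1.511744 eV
At n = ∞: E_∞ = 0 eV

Ionization energy = E_∞ - E_3 = 0 - (-1.511744) = 1.511744 eV
Ionization energy ≈ 1.512 eV

This is also called the binding energy of the electron in state n = 3.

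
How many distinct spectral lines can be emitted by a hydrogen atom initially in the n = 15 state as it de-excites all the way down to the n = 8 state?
28

The electron can occupy levels n = 8, 9, ..., 15 during de-excitation — that is m = 15 - 8 + 1 = 8 distinct levels.

The number of distinct spectral lines equals the number of ways to choose 2 of these m levels (each pair gives one possible emission transition):

Number of lines = m(m-1)/2 = 8×7/2 = 28

These correspond to all possible transitions between the 8 levels:
15 → 14, 15 → 13, 15 → 12, 15 → 11, 15 → 10, 15 → 9, 15 → 8, 14 → 13...

Each transition produces a photon with a unique energy (and thus wavelength). This count does not depend on Z.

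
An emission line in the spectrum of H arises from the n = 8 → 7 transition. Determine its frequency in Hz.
1.57e+13 Hz

First, find the transition energy:
E_8 = -13.6057 / 8² = -0.2125891 eV
E_7 = -13.6057 / 7² = -0.2776673 eV
|ΔE| = |E_7 - E_8| = 0.0650782 eV

Convert to Joules: E = 0.0650782 eV × (1.602177 × 10⁻¹⁹ J/eV) = 1.0427e-20 J

Using E = hf:
f = E/h = 1.0427e-20 J / (6.62607 × 10⁻³⁴ J·s)
f = 1.57e+13 Hz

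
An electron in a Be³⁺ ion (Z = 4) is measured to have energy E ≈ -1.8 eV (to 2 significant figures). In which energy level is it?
n = 11

The exact energy levels follow E_n = -13.6057 Z² / n² eV with Z = 4.

The measured value (-1.8 eV) is reported to only 2 significant figures, so we must test candidate n values and see which one matches to that precision.

Candidate energies:
  n = 9:  E = -13.6057 × 4² / 9² = -2.68755 eV
  n = 10:  E = -13.6057 × 4² / 10² = -2.17691 eV
  n = 11:  E = -13.6057 × 4² / 11² = -1.79910 eV  ← matches
  n = 12:  E = -13.6057 × 4² / 12² = -1.51174 eV
  n = 13:  E = -13.6057 × 4² / 13² = -1.28811 eV

Checking against the measurement of -1.8 eV (2 sig figs), only n = 11 agrees:
E_11 = -1.79910 eV, which rounds to -1.8 eV ✓

Therefore n = 11.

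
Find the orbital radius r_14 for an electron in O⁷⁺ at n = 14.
1.2965 nm (or 12.9648 Å)

The Bohr radius formula is:
r_n = n² a₀ / Z

where a₀ = 0.0529177 nm is the Bohr radius.

For O⁷⁺ (Z = 8) at n = 14:
r_14 = 14² × 0.0529177 nm / 8
r_14 = 196 × 0.0529177 nm / 8
r_14 = 10.37187 nm / 8
r_14 = 1.2965 nm

The electron orbits at approximately 1.2965 nm from the nucleus.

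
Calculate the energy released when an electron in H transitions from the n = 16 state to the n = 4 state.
0.7972 eV

The energy levels are E_n = -13.6057 eV / n².

Energy at n = 16: E_16 = -13.6057 / 16² = -0.0531473 eV
Energy at n = 4: E_4 = -13.6057 / 4² = -0.8503563 eV

For emission (electron falling to lower state), the photon energy is:
E_photon = E_16 - E_4 = |-0.0531473 - (-0.8503563)|
E_photon = 0.7972 eV

This energy is carried away by the emitted photon.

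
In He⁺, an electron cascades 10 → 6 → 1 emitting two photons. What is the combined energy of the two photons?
53.879 eV

The energy levels of He⁺ are E_n = -13.6057 × 2² / n² eV.

First transition (10 → 6):
ΔE₁ = |E_6 - E_10|
ΔE₁ = |-1.511744444 - (-0.544228000)| = 0.967516 eV

Second transition (6 → 1):
ΔE₂ = |E_1 - E_6|
ΔE₂ = |-54.422800000 - (-1.511744444)| = 52.911056 eV

Total energy released:
E_total = ΔE₁ + ΔE₂ = 0.967516 + 52.911056 = 53.879 eV

Note: This equals the direct transition 10 → 1: 53.879 eV ✓
Energy is conserved regardless of the path taken.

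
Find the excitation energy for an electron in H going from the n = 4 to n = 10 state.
0.71430 eV

The energy levels of a hydrogen-like atom are E_n = -13.6057 eV / n².

Energy at n = 4: E_4 = -13.6057 / 4² = -0.85035625 eV
Energy at n = 10: E_10 = -13.6057 / 10² = -0.13605700 eV

The excitation energy is the difference:
ΔE = E_10 - E_4
ΔE = -0.13605700 - (-0.85035625)
ΔE = 0.71430 eV

Since this is positive, energy must be absorbed (photon absorption).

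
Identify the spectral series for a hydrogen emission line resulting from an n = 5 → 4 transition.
Brackett series

The spectral series in hydrogen are named based on the final (lower) energy level:
- Lyman series: n_final = 1 (ultraviolet)
- Balmer series: n_final = 2 (visible/near-UV)
- Paschen series: n_final = 3 (infrared)
- Brackett series: n_final = 4 (infrared)
- Pfund series: n_final = 5 (far infrared)

Since this transition ends at n = 4, it belongs to the Brackett series.

For reference, this 5 → 4 line has photon energy
ΔE = 13.6057 eV × (1/4² - 1/5²) = 0.30612825000 eV,
corresponding to wavelength λ = hc/ΔE = 1239.84 eV·nm / 0.30612825000 eV = 4050.06725 nm in the infrared region.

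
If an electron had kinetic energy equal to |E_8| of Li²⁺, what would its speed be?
8.2038e+05 m/s (or 0.2737% of c)

The binding energy at n = 8 for Li²⁺ is:
E_8 = -13.6057 × 3²/8² = -1.9133016 eV
|E_8| = 1.9133016 eV

Convert to Joules:
KE = 1.9133016 eV × (1.602177 × 10⁻¹⁹ J/eV) = 3.065448e-19 J

Using KE = ½mv²:
v = √(2·KE/m_e)
v = √(2 × 3.065448e-19 J / 9.10938 × 10⁻³¹ kg)
v = 8.2038e+05 m/s

This is approximately 0.2737% the speed of light.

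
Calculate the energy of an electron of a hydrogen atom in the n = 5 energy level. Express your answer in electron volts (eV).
-0.544 eV

The energy levels of a hydrogen-like atom are given by:
E_n = -13.6057 eV / n²

For n = 5:
E_5 = -13.6057 eV / 5²
E_5 = -13.6057 eV / 25
E_5 = -0.544 eV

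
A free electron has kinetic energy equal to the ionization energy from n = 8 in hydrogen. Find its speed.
2.73e+05 m/s (or 0.0912% of c)

The binding energy at n = 8 for hydrogen is:
E_8 = -13.6057/8² = -0.212589 eV
|E_8| = 0.212589 eV

Convert to Joules:
KE = 0.212589 eV × (1.602177 × 10⁻¹⁹ J/eV) = 3.4061e-20 J

Using KE = ½mv²:
v = √(2·KE/m_e)
v = √(2 × 3.4061e-20 J / 9.10938 × 10⁻³¹ kg)
v = 2.73e+05 m/s

This is approximately 0.0912% the speed of light.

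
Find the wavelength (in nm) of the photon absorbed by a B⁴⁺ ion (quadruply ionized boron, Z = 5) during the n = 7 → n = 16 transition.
220.887146 nm

First, find the transition energy using E_n = -13.6057 Z² / n² eV:
E_7 = -13.6057 × 5² / 7² = -6.9416836735 eV
E_16 = -13.6057 × 5² / 16² = -1.3286816406 eV

Photon energy: |ΔE| = |E_16 - E_7| = 5.6130020329 eV

Convert to wavelength using E = hc/λ with hc = 1239.84 eV·nm:
λ = hc/E = 1239.84 eV·nm / 5.6130020329 eV
λ = 220.887146 nm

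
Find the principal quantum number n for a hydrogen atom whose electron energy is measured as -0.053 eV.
n = 16

The exact energy levels follow E_n = -13.6057 eV / n².

The measured value (-0.053 eV) is reported to only 2 significant figures, so we must test candidate n values and see which one matches to that precision.

Candidate energies:
  n = 14:  E = -13.6057/14² = -0.06942 eV
  n = 15:  E = -13.6057/15² = -0.06047 eV
  n = 16:  E = -13.6057/16² = -0.05315 eV  ← matches
  n = 17:  E = -13.6057/17² = -0.04708 eV
  n = 18:  E = -13.6057/18² = -0.04199 eV

Checking against the measurement of -0.053 eV (2 sig figs), only n = 16 agrees:
E_16 = -0.05315 eV, which rounds to -0.053 eV ✓

Therefore n = 16.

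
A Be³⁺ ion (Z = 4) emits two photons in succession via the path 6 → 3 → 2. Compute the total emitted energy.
48.376 eV

The energy levels of Be³⁺ are E_n = -13.6057 × 4² / n² eV.

First transition (6 → 3):
ΔE₁ = |E_3 - E_6|
ΔE₁ = |-24.187911111 - (-6.046977778)| = 18.140933 eV

Second transition (3 → 2):
ΔE₂ = |E_2 - E_3|
ΔE₂ = |-54.422800000 - (-24.187911111)| = 30.234889 eV

Total energy released:
E_total = ΔE₁ + ΔE₂ = 18.140933 + 30.234889 = 48.376 eV

Note: This equals the direct transition 6 → 2: 48.376 eV ✓
Energy is conserved regardless of the path taken.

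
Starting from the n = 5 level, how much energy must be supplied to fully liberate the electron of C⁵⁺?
19.592208 eV

The ionization energy is the energy needed to remove the electron completely (n → ∞).

For a hydrogen-like ion with Z = 6, E_n = -13.6057 Z² / n² eV.

At n = 5: E_5 = -13.6057 × 6² / 5² = -19.592208000 eV
At n = ∞: E_∞ = 0 eV

Ionization energy = E_∞ - E_5 = 0 - (-19.592208000) = 19.592208000 eV
Ionization energy ≈ 19.592208 eV

This is also called the binding energy of the electron in state n = 5.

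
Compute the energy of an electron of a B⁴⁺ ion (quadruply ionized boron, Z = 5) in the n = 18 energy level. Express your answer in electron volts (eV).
-1.049823 eV

The energy levels of a hydrogen-like atom are given by:
E_n = -13.6057 Z² / n² eV  (with Z = 5 for B⁴⁺)

For n = 18:
E_18 = -13.6057 × 5² / 18²
E_18 = -13.6057 × 25 / 324
E_18 = -1.049823 eV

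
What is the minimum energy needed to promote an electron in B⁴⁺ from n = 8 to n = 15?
3.8030 eV

The energy levels of a hydrogen-like atom are E_n = -13.6057 Z² eV / n².

Energy at n = 8: E_8 = -13.6057 × 5² / 8² = -5.3147266 eV
Energy at n = 15: E_15 = -13.6057 × 5² / 15² = -1.5117444 eV

The excitation energy is the difference:
ΔE = E_15 - E_8
ΔE = -1.5117444 - (-5.3147266)
ΔE = 3.8030 eV

Since this is positive, energy must be absorbed (photon absorption).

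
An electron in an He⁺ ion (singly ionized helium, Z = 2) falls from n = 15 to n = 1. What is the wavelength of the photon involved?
22.883 nm

First, find the transition energy using E_n = -13.6057 Z² / n² eV:
E_15 = -13.6057 × 2² / 15² = -0.24188 eV
E_1 = -13.6057 × 2² / 1² = -54.42280 eV

Photon energy: |ΔE| = |E_1 - E_15| = 54.18092 eV

Convert to wavelength using E = hc/λ with hc = 1239.84 eV·nm:
λ = hc/E = 1239.84 eV·nm / 54.18092 eV
λ = 22.883 nm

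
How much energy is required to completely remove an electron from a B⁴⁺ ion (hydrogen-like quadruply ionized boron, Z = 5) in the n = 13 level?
2.0127 eV

The ionization energy is the energy needed to remove the electron completely (n → ∞).

For a hydrogen-like ion with Z = 5, E_n = -13.6057 Z² / n² eV.

At n = 13: E_13 = -13.6057 × 5² / 13² = -2.0126775 eV
At n = ∞: E_∞ = 0 eV

Ionization energy = E_∞ - E_13 = 0 - (-2.0126775) = 2.0126775 eV
Ionization energy ≈ 2.0127 eV

This is also called the binding energy of the electron in state n = 13.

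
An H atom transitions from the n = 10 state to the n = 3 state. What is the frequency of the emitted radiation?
3.3264e+14 Hz

First, find the transition energy:
E_10 = -13.6057 / 10² = -0.13605700 eV
E_3 = -13.6057 / 3² = -1.51174444 eV
|ΔE| = |E_3 - E_10| = 1.37568744 eV

Convert to Joules: E = 1.37568744 eV × (1.602177 × 10⁻¹⁹ J/eV) = 2.204095e-19 J

Using E = hf:
f = E/h = 2.204095e-19 J / (6.62607 × 10⁻³⁴ J·s)
f = 3.3264e+14 Hz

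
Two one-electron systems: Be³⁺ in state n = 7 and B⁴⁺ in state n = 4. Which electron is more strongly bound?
B⁴⁺ at n = 4 (E = -21.2589 eV)

Using E_n = -13.6057 Z² / n² eV:

Be³⁺ (Z = 4) at n = 7:
E = -13.6057 × 4² / 7² = -13.6057 × 16 / 49 = -4.4426776 eV

B⁴⁺ (Z = 5) at n = 4:
E = -13.6057 × 5² / 4² = -13.6057 × 25 / 16 = -21.2589063 eV

Since -21.2589063 eV < -4.4426776 eV,
B⁴⁺ at n = 4 is more tightly bound (requires more energy to ionize).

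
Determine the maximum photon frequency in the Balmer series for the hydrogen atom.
8.2246e+14 Hz

The series limit corresponds to the transition from n = ∞ to n = 2.
This is the highest energy (shortest wavelength) transition in the Balmer series.

E_∞ = 0 eV
E_2 = -13.6057 / 2² = -3.40142500 eV

Energy at series limit:
ΔE = E_∞ - E_2 = 0 - (-3.40142500) = 3.40142500 eV
E = 3.40142500 eV × (1.602177 × 10⁻¹⁹ J/eV) = 5.449685e-19 J
f = E/h = 5.449685e-19 J / (6.62607 × 10⁻³⁴ J·s) = 8.2246e+14 Hz

This energy equals the ionization energy from the n = 2 state of hydrogen.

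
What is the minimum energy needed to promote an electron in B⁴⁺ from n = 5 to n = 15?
12.09 eV

The energy levels of a hydrogen-like atom are E_n = -13.6057 Z² eV / n².

Energy at n = 5: E_5 = -13.6057 × 5² / 5² = -13.60570 eV
Energy at n = 15: E_15 = -13.6057 × 5² / 15² = -1.51174 eV

The excitation energy is the difference:
ΔE = E_15 - E_5
ΔE = -1.51174 - (-13.60570)
ΔE = 12.09 eV

Since this is positive, energy must be absorbed (photon absorption).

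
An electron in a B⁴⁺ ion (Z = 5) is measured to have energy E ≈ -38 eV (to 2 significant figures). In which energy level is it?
n = 3

The exact energy levels follow E_n = -13.6057 Z² / n² eV with Z = 5.

The measured value (-38 eV) is reported to only 2 significant figures, so we must test candidate n values and see which one matches to that precision.

Candidate energies:
  n = 1:  E = -13.6057 × 5² / 1² = -340.14250 eV
  n = 2:  E = -13.6057 × 5² / 2² = -85.03563 eV
  n = 3:  E = -13.6057 × 5² / 3² = -37.79361 eV  ← matches
  n = 4:  E = -13.6057 × 5² / 4² = -21.25891 eV
  n = 5:  E = -13.6057 × 5² / 5² = -13.60570 eV

Checking against the measurement of -38 eV (2 sig figs), only n = 3 agrees:
E_3 = -37.79361 eV, which rounds to -38 eV ✓

Therefore n = 3.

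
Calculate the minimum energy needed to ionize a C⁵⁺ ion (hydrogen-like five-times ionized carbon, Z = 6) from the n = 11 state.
4.047977 eV

The ionization energy is the energy needed to remove the electron completely (n → ∞).

For a hydrogen-like ion with Z = 6, E_n = -13.6057 Z² / n² eV.

At n = 11: E_11 = -13.6057 × 6² / 11² = -4.047976860 eV
At n = ∞: E_∞ = 0 eV

Ionization energy = E_∞ - E_11 = 0 - (-4.047976860) = 4.047976860 eV
Ionization energy ≈ 4.047977 eV

This is also called the binding energy of the electron in state n = 11.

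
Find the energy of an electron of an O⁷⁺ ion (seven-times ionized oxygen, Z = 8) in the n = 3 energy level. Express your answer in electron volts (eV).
-96.75164 eV

The energy levels of a hydrogen-like atom are given by:
E_n = -13.6057 Z² / n² eV  (with Z = 8 for O⁷⁺)

For n = 3:
E_3 = -13.6057 × 8² / 3²
E_3 = -13.6057 × 64 / 9
E_3 = -96.75164 eV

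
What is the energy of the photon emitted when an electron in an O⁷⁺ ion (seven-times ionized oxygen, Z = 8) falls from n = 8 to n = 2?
204.086 eV

The energy levels are E_n = -13.6057 Z² eV / n².

Energy at n = 8: E_8 = -13.6057 × 8² / 8² = -13.605700 eV
Energy at n = 2: E_2 = -13.6057 × 8² / 2² = -217.691200 eV

For emission (electron falling to lower state), the photon energy is:
E_photon = E_8 - E_2 = |-13.605700 - (-217.691200)|
E_photon = 204.086 eV

This energy is carried away by the emitted photon.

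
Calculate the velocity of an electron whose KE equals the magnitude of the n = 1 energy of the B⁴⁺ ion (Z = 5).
1.094e+07 m/s (or 3.6487% of c)

The binding energy at n = 1 for B⁴⁺ is:
E_1 = -13.6057 × 5²/1² = -340.142500 eV
|E_1| = 340.142500 eV

Convert to Joules:
KE = 340.142500 eV × (1.602177 × 10⁻¹⁹ J/eV) = 5.44968e-17 J

Using KE = ½mv²:
v = √(2·KE/m_e)
v = √(2 × 5.44968e-17 J / 9.10938 × 10⁻³¹ kg)
v = 1.094e+07 m/s

This is approximately 3.6487% the speed of light.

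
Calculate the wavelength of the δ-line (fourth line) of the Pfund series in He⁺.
823.79995 nm

The lines of a series are numbered from the longest wavelength (smallest ΔE) outward; the fourth line is the transition from n = n_f + 4 to n_f.
The Pfund series has all transitions ending at n_f = 5.

For He⁺ (Z = 2), the fourth line (δ-line) is the jump from n = 9 to n = 5:
E_9 = -13.6057 × 2² / 9² = -0.671886420 eV
E_5 = -13.6057 × 2² / 5² = -2.176912000 eV
ΔE = E_9 - E_5 = 1.505025580 eV

λ = hc/E = 1239.84 eV·nm / 1.505025580 eV
λ = 823.79995 nm

This is the δ-line of the Pfund series in He⁺.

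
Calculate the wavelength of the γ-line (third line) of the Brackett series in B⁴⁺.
86.5978 nm

The lines of a series are numbered from the longest wavelength (smallest ΔE) outward; the third line is the transition from n = n_f + 3 to n_f.
The Brackett series has all transitions ending at n_f = 4.

For B⁴⁺ (Z = 5), the third line (γ-line) is the jump from n = 7 to n = 4:
E_7 = -13.6057 × 5² / 7² = -6.941684 eV
E_4 = -13.6057 × 5² / 4² = -21.258906 eV
ΔE = E_7 - E_4 = 14.317222 eV

λ = hc/E = 1239.84 eV·nm / 14.317222 eV
λ = 86.5978 nm

This is the γ-line of the Brackett series in B⁴⁺.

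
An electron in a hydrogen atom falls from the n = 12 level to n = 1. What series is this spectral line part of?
Lyman series

The spectral series in hydrogen are named based on the final (lower) energy level:
- Lyman series: n_final = 1 (ultraviolet)
- Balmer series: n_final = 2 (visible/near-UV)
- Paschen series: n_final = 3 (infrared)
- Brackett series: n_final = 4 (infrared)
- Pfund series: n_final = 5 (far infrared)

Since this transition ends at n = 1, it belongs to the Lyman series.

For reference, this 12 → 1 line has photon energy
ΔE = 13.6057 eV × (1/1² - 1/12²) = 13.511216 eV,
corresponding to wavelength λ = hc/ΔE = 1239.84 eV·nm / 13.511216 eV = 91.7638 nm in the ultraviolet region.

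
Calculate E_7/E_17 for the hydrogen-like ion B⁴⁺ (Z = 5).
5.8980

Using E_n = -13.6057 Z² / n² eV with Z = 5:

E_7 = -13.6057 × 5² / 7² = -340.1425 / 49 = -6.9416836735 eV
E_17 = -13.6057 × 5² / 17² = -340.1425 / 289 = -1.1769636678 eV

The ratio is:
E_7/E_17 = (-6.9416836735) / (-1.1769636678)
E_7/E_17 = (-340.1425/49) / (-340.1425/289)
E_7/E_17 = 289/49
E_7/E_17 = 5.8980
(Note: the Z² factors cancel in the ratio.)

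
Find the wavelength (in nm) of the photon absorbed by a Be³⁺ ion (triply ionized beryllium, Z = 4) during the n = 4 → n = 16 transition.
97.202 nm

First, find the transition energy using E_n = -13.6057 Z² / n² eV:
E_4 = -13.6057 × 4² / 4² = -13.60570 eV
E_16 = -13.6057 × 4² / 16² = -0.85036 eV

Photon energy: |ΔE| = |E_16 - E_4| = 12.75534 eV

Convert to wavelength using E = hc/λ with hc = 1239.84 eV·nm:
λ = hc/E = 1239.84 eV·nm / 12.75534 eV
λ = 97.202 nm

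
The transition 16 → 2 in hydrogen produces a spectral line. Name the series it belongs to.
Balmer series

The spectral series in hydrogen are named based on the final (lower) energy level:
- Lyman series: n_final = 1 (ultraviolet)
- Balmer series: n_final = 2 (visible/near-UV)
- Paschen series: n_final = 3 (infrared)
- Brackett series: n_final = 4 (infrared)
- Pfund series: n_final = 5 (far infrared)

Since this transition ends at n = 2, it belongs to the Balmer series.

For reference, this 16 → 2 line has photon energy
ΔE = 13.6057 eV × (1/2² - 1/16²) = 3.348277734 eV,
corresponding to wavelength λ = hc/ΔE = 1239.84 eV·nm / 3.348277734 eV = 370.29186 nm in the visible/near-UV region.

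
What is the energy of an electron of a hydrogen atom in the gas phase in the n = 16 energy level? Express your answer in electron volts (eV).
-0.05315 eV

The energy levels of a hydrogen-like atom are given by:
E_n = -13.6057 eV / n²

For n = 16:
E_16 = -13.6057 eV / 16²
E_16 = -13.6057 eV / 256
E_16 = -0.05315 eV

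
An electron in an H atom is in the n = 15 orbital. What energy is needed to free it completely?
0.06 eV

The ionization energy is the energy needed to remove the electron completely (n → ∞).

For hydrogen, E_n = -13.6057 eV / n².

At n = 15: E_15 = -13.6057 / 15² = -0.06047 eV
At n = ∞: E_∞ = 0 eV

Ionization energy = E_∞ - E_15 = 0 - (-0.06047) = 0.06047 eV
Ionization energy ≈ 0.06 eV

This is also called the binding energy of the electron in state n = 15.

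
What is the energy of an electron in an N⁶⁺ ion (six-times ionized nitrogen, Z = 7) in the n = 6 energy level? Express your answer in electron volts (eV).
-18.5189 eV

The energy levels of a hydrogen-like atom are given by:
E_n = -13.6057 Z² / n² eV  (with Z = 7 for N⁶⁺)

For n = 6:
E_6 = -13.6057 × 7² / 6²
E_6 = -13.6057 × 49 / 36
E_6 = -18.5189 eV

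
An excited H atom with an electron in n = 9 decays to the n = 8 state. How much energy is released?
0.045 eV

The energy levels are E_n = -13.6057 eV / n².

Energy at n = 9: E_9 = -13.6057 / 9² = -0.167972 eV
Energy at n = 8: E_8 = -13.6057 / 8² = -0.212589 eV

For emission (electron falling to lower state), the photon energy is:
E_photon = E_9 - E_8 = |-0.167972 - (-0.212589)|
E_photon = 0.045 eV

This energy is carried away by the emitted photon.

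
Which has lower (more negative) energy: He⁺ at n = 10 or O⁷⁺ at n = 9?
O⁷⁺ at n = 9 (E = -10.75 eV)

Using E_n = -13.6057 Z² / n² eV:

He⁺ (Z = 2) at n = 10:
E = -13.6057 × 2² / 10² = -13.6057 × 4 / 100 = -0.54423 eV

O⁷⁺ (Z = 8) at n = 9:
E = -13.6057 × 8² / 9² = -13.6057 × 64 / 81 = -10.75018 eV

Since -10.75018 eV < -0.54423 eV,
O⁷⁺ at n = 9 is more tightly bound (requires more energy to ionize).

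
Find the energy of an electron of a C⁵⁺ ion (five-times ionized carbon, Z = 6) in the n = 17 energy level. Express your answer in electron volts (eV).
-1.694828 eV

The energy levels of a hydrogen-like atom are given by:
E_n = -13.6057 Z² / n² eV  (with Z = 6 for C⁵⁺)

For n = 17:
E_17 = -13.6057 × 6² / 17²
E_17 = -13.6057 × 36 / 289
E_17 = -1.694828 eV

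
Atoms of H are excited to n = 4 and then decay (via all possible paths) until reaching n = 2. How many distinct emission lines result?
3

The electron can occupy levels n = 2, 3, ..., 4 during de-excitation — that is m = 4 - 2 + 1 = 3 distinct levels.

The number of distinct spectral lines equals the number of ways to choose 2 of these m levels (each pair gives one possible emission transition):

Number of lines = m(m-1)/2 = 3×2/2 = 3

These correspond to all possible transitions between the 3 levels:
4 → 3, 4 → 2, 3 → 2

Each transition produces a photon with a unique energy (and thus wavelength). This count does not depend on Z.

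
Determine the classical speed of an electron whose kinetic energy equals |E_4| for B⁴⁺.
2.73462e+06 m/s (or 0.9122% of c)

The binding energy at n = 4 for B⁴⁺ is:
E_4 = -13.6057 × 5²/4² = -21.2589063 eV
|E_4| = 21.2589063 eV

Convert to Joules:
KE = 21.2589063 eV × (1.602177 × 10⁻¹⁹ J/eV) = 3.4060531e-18 J

Using KE = ½mv²:
v = √(2·KE/m_e)
v = √(2 × 3.4060531e-18 J / 9.10938 × 10⁻³¹ kg)
v = 2.73462e+06 m/s

This is approximately 0.9122% the speed of light.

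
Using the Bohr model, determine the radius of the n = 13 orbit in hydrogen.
8.943095 nm (or 89.430948 Å)

The Bohr radius formula is:
r_n = n² a₀ / Z

where a₀ = 0.052917721 nm is the Bohr radius.

For H (Z = 1) at n = 13:
r_13 = 13² × 0.052917721 nm / 1
r_13 = 169 × 0.052917721 nm / 1
r_13 = 8.9430948 nm / 1
r_13 = 8.943095 nm

The electron orbits at approximately 8.943095 nm from the nucleus.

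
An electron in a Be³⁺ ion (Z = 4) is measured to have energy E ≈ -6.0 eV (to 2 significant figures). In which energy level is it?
n = 6

The exact energy levels follow E_n = -13.6057 Z² / n² eV with Z = 4.

The measured value (-6.0 eV) is reported to only 2 significant figures, so we must test candidate n values and see which one matches to that precision.

Candidate energies:
  n = 4:  E = -13.6057 × 4² / 4² = -13.605700 eV
  n = 5:  E = -13.6057 × 4² / 5² = -8.707648 eV
  n = 6:  E = -13.6057 × 4² / 6² = -6.046978 eV  ← matches
  n = 7:  E = -13.6057 × 4² / 7² = -4.442678 eV
  n = 8:  E = -13.6057 × 4² / 8² = -3.401425 eV

Checking against the measurement of -6.0 eV (2 sig figs), only n = 6 agrees:
E_6 = -6.046978 eV, which rounds to -6.0 eV ✓

Therefore n = 6.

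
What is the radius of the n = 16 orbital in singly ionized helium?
6.7735 nm (or 67.7347 Å)

The Bohr radius formula is:
r_n = n² a₀ / Z

where a₀ = 0.0529177 nm is the Bohr radius.

For He⁺ (Z = 2) at n = 16:
r_16 = 16² × 0.0529177 nm / 2
r_16 = 256 × 0.0529177 nm / 2
r_16 = 13.54693 nm / 2
r_16 = 6.7735 nm

The electron orbits at approximately 6.7735 nm from the nucleus.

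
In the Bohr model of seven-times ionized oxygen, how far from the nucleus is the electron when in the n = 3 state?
0.0595 nm (or 0.5953 Å)

The Bohr radius formula is:
r_n = n² a₀ / Z

where a₀ = 0.0529177 nm is the Bohr radius.

For O⁷⁺ (Z = 8) at n = 3:
r_3 = 3² × 0.0529177 nm / 8
r_3 = 9 × 0.0529177 nm / 8
r_3 = 0.47626 nm / 8
r_3 = 0.0595 nm

The electron orbits at approximately 0.0595 nm from the nucleus.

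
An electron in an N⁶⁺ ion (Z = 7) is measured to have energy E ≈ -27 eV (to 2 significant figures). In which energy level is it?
n = 5

The exact energy levels follow E_n = -13.6057 Z² / n² eV with Z = 7.

The measured value (-27 eV) is reported to only 2 significant figures, so we must test candidate n values and see which one matches to that precision.

Candidate energies:
  n = 3:  E = -13.6057 × 7² / 3² = -74.07548 eV
  n = 4:  E = -13.6057 × 7² / 4² = -41.66746 eV
  n = 5:  E = -13.6057 × 7² / 5² = -26.66717 eV  ← matches
  n = 6:  E = -13.6057 × 7² / 6² = -18.51887 eV
  n = 7:  E = -13.6057 × 7² / 7² = -13.60570 eV

Checking against the measurement of -27 eV (2 sig figs), only n = 5 agrees:
E_5 = -26.66717 eV, which rounds to -27 eV ✓

Therefore n = 5.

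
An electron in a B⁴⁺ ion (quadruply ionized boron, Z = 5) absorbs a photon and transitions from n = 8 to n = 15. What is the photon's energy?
3.802982 eV

The energy levels of a hydrogen-like atom are E_n = -13.6057 Z² eV / n².

Energy at n = 8: E_8 = -13.6057 × 5² / 8² = -5.314726563 eV
Energy at n = 15: E_15 = -13.6057 × 5² / 15² = -1.511744444 eV

The excitation energy is the difference:
ΔE = E_15 - E_8
ΔE = -1.511744444 - (-5.314726563)
ΔE = 3.802982 eV

Since this is positive, energy must be absorbed (photon absorption).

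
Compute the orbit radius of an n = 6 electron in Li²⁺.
0.63501 nm (or 6.35013 Å)

The Bohr radius formula is:
r_n = n² a₀ / Z

where a₀ = 0.05291772 nm is the Bohr radius.

For Li²⁺ (Z = 3) at n = 6:
r_6 = 6² × 0.05291772 nm / 3
r_6 = 36 × 0.05291772 nm / 3
r_6 = 1.905038 nm / 3
r_6 = 0.63501 nm

The electron orbits at approximately 0.63501 nm from the nucleus.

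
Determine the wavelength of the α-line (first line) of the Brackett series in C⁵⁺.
112.5019 nm

The longest wavelength corresponds to the smallest energy transition in the series.
The Brackett series has all transitions ending at n_f = 4.

For C⁵⁺ (Z = 6), the first line (α-line) is the jump from n = 5 to n = 4:
E_5 = -13.6057 × 6² / 5² = -19.5922080 eV
E_4 = -13.6057 × 6² / 4² = -30.6128250 eV
ΔE = E_5 - E_4 = 11.0206170 eV

λ = hc/E = 1239.84 eV·nm / 11.0206170 eV
λ = 112.5019 nm

This is the α-line of the Brackett series in C⁵⁺.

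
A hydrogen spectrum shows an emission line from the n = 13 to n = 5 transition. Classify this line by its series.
Pfund series

The spectral series in hydrogen are named based on the final (lower) energy level:
- Lyman series: n_final = 1 (ultraviolet)
- Balmer series: n_final = 2 (visible/near-UV)
- Paschen series: n_final = 3 (infrared)
- Brackett series: n_final = 4 (infrared)
- Pfund series: n_final = 5 (far infrared)

Since this transition ends at n = 5, it belongs to the Pfund series.

For reference, this 13 → 5 line has photon energy
ΔE = 13.6057 eV × (1/5² - 1/13²) = 0.4637208994 eV,
corresponding to wavelength λ = hc/ΔE = 1239.84 eV·nm / 0.4637208994 eV = 2673.6772 nm in the far infrared region.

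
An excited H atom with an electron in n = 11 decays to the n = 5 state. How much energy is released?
0.431784 eV

The energy levels are E_n = -13.6057 eV / n².

Energy at n = 11: E_11 = -13.6057 / 11² = -0.112443802 eV
Energy at n = 5: E_5 = -13.6057 / 5² = -0.544228000 eV

For emission (electron falling to lower state), the photon energy is:
E_photon = E_11 - E_5 = |-0.112443802 - (-0.544228000)|
E_photon = 0.431784 eV

This energy is carried away by the emitted photon.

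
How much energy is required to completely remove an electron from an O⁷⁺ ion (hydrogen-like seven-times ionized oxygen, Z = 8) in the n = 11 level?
7.19640 eV

The ionization energy is the energy needed to remove the electron completely (n → ∞).

For a hydrogen-like ion with Z = 8, E_n = -13.6057 Z² / n² eV.

At n = 11: E_11 = -13.6057 × 8² / 11² = -7.19640331 eV
At n = ∞: E_∞ = 0 eV

Ionization energy = E_∞ - E_11 = 0 - (-7.19640331) = 7.19640331 eV
Ionization energy ≈ 7.19640 eV

This is also called the binding energy of the electron in state n = 11.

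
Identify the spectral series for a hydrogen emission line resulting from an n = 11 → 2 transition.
Balmer series

The spectral series in hydrogen are named based on the final (lower) energy level:
- Lyman series: n_final = 1 (ultraviolet)
- Balmer series: n_final = 2 (visible/near-UV)
- Paschen series: n_final = 3 (infrared)
- Brackett series: n_final = 4 (infrared)
- Pfund series: n_final = 5 (far infrared)

Since this transition ends at n = 2, it belongs to the Balmer series.

For reference, this 11 → 2 line has photon energy
ΔE = 13.6057 eV × (1/2² - 1/11²) = 3.2889812 eV,
corresponding to wavelength λ = hc/ΔE = 1239.84 eV·nm / 3.2889812 eV = 376.968 nm in the visible/near-UV region.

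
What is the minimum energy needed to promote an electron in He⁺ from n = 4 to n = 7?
2.291 eV

The energy levels of a hydrogen-like atom are E_n = -13.6057 Z² eV / n².

Energy at n = 4: E_4 = -13.6057 × 2² / 4² = -3.401425 eV
Energy at n = 7: E_7 = -13.6057 × 2² / 7² = -1.110669 eV

The excitation energy is the difference:
ΔE = E_7 - E_4
ΔE = -1.110669 - (-3.401425)
ΔE = 2.291 eV

Since this is positive, energy must be absorbed (photon absorption).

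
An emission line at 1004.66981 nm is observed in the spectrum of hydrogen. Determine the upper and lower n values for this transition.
n = 7 → n = 3

First, find the photon energy from the wavelength (hc = 1239.84 eV·nm):
E = hc/λ = 1239.84 eV·nm / 1004.66981 nm = 1.2340771 eV

The energy levels of hydrogen satisfy E_n = -13.6057 / n² eV, so an emission n_i → n_f releases
ΔE = 13.6057 × (1/n_f² − 1/n_i²) eV.

Setting ΔE equal to the photon energy:
1/n_f² − 1/n_i² = 1.2340771 / 13.6057 = 0.090702948

Since 1/n_i² must be positive, we need 1/n_f² > 0.090702948, i.e. n_f ≤ 3. For each allowed n_f, solve n_i = (1/n_f² − 0.090702948)^(−1/2) and check whether it is a whole number:
  n_f = 1: 1/n_i² = 1.000000000 − 0.090702948 = 0.909297052 → n_i = 1.049  (not an integer) ✗
  n_f = 2: 1/n_i² = 0.250000000 − 0.090702948 = 0.159297052 → n_i = 2.506  (not an integer) ✗
  n_f = 3: 1/n_i² = 0.111111111 − 0.090702948 = 0.020408163 → n_i = 7.000  → integer, n_i = 7 ✓

Only n_f = 3 gives an integer upper level, n_i = 7.

The transition is from n = 7 to n = 3 (emission).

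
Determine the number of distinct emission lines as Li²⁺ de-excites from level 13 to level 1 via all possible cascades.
78

The electron can occupy levels n = 1, 2, ..., 13 during de-excitation — that is m = 13 - 1 + 1 = 13 distinct levels.

The number of distinct spectral lines equals the number of ways to choose 2 of these m levels (each pair gives one possible emission transition):

Number of lines = m(m-1)/2 = 13×12/2 = 78

These correspond to all possible transitions between the 13 levels:
13 → 12, 13 → 11, 13 → 10, 13 → 9, 13 → 8, 13 → 7, 13 → 6, 13 → 5...

Each transition produces a photon with a unique energy (and thus wavelength). This count does not depend on Z.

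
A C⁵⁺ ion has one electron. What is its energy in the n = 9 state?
-6.046978 eV

For hydrogen-like ions, the energy levels scale with Z²:
E_n = -13.6057 Z² / n² eV

For C⁵⁺ (Z = 6) at n = 9:
E_9 = -13.6057 × 6² / 9²
E_9 = -13.6057 × 36 / 81
E_9 = -489.8052 / 81
E_9 = -6.046978 eV

The energy is 36 times more negative than hydrogen at the same n due to the stronger nuclear charge.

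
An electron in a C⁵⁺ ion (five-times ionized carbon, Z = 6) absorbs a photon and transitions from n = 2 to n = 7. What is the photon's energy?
112.45528 eV

The energy levels of a hydrogen-like atom are E_n = -13.6057 Z² eV / n².

Energy at n = 2: E_2 = -13.6057 × 6² / 2² = -122.45130000 eV
Energy at n = 7: E_7 = -13.6057 × 6² / 7² = -9.99602449 eV

The excitation energy is the difference:
ΔE = E_7 - E_2
ΔE = -9.99602449 - (-122.45130000)
ΔE = 112.45528 eV

Since this is positive, energy must be absorbed (photon absorption).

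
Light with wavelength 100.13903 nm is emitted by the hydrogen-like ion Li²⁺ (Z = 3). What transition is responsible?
n = 10 → n = 3

First, find the photon energy from the wavelength (hc = 1239.84 eV·nm):
E = hc/λ = 1239.84 eV·nm / 100.13903 nm = 12.381186 eV

The energy levels of Li²⁺ satisfy E_n = -13.6057 × 3² / n² eV, so an emission n_i → n_f releases
ΔE = 13.6057 × 3² × (1/n_f² − 1/n_i²) eV.

Setting ΔE equal to the photon energy:
1/n_f² − 1/n_i² = 12.381186 / (13.6057 × 3²) = 0.10111110

Since 1/n_i² must be positive, we need 1/n_f² > 0.10111110, i.e. n_f ≤ 3. For each allowed n_f, solve n_i = (1/n_f² − 0.10111110)^(−1/2) and check whether it is a whole number:
  n_f = 1: 1/n_i² = 1.00000000 − 0.10111110 = 0.89888890 → n_i = 1.055  (not an integer) ✗
  n_f = 2: 1/n_i² = 0.25000000 − 0.10111110 = 0.14888890 → n_i = 2.592  (not an integer) ✗
  n_f = 3: 1/n_i² = 0.11111111 − 0.10111110 = 0.01000001 → n_i = 10.000  → integer, n_i = 10 ✓

Only n_f = 3 gives an integer upper level, n_i = 10.

The transition is from n = 10 to n = 3 (emission).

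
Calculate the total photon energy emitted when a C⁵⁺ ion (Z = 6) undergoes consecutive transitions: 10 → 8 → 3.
49.52475 eV

The energy levels of C⁵⁺ are E_n = -13.6057 × 6² / n² eV.

First transition (10 → 8):
ΔE₁ = |E_8 - E_10|
ΔE₁ = |-7.65320625000 - (-4.89805200000)| = 2.75515425 eV

Second transition (8 → 3):
ΔE₂ = |E_3 - E_8|
ΔE₂ = |-54.42280000000 - (-7.65320625000)| = 46.76959375 eV

Total energy released:
E_total = ΔE₁ + ΔE₂ = 2.75515425 + 46.76959375 = 49.52475 eV

Note: This equals the direct transition 10 → 3: 49.52475 eV ✓
Energy is conserved regardless of the path taken.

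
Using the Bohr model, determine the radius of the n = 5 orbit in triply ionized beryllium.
0.3307 nm (or 3.3074 Å)

The Bohr radius formula is:
r_n = n² a₀ / Z

where a₀ = 0.0529177 nm is the Bohr radius.

For Be³⁺ (Z = 4) at n = 5:
r_5 = 5² × 0.0529177 nm / 4
r_5 = 25 × 0.0529177 nm / 4
r_5 = 1.32294 nm / 4
r_5 = 0.3307 nm

The electron orbits at approximately 0.3307 nm from the nucleus.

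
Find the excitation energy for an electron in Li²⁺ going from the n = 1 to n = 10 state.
121.227 eV

The energy levels of a hydrogen-like atom are E_n = -13.6057 Z² eV / n².

Energy at n = 1: E_1 = -13.6057 × 3² / 1² = -122.451300 eV
Energy at n = 10: E_10 = -13.6057 × 3² / 10² = -1.224513 eV

The excitation energy is the difference:
ΔE = E_10 - E_1
ΔE = -1.224513 - (-122.451300)
ΔE = 121.227 eV

Since this is positive, energy must be absorbed (photon absorption).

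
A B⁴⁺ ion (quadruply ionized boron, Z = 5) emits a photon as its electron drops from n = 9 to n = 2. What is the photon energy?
80.836 eV

The energy levels are E_n = -13.6057 Z² eV / n².

Energy at n = 9: E_9 = -13.6057 × 5² / 9² = -4.199290 eV
Energy at n = 2: E_2 = -13.6057 × 5² / 2² = -85.035625 eV

For emission (electron falling to lower state), the photon energy is:
E_photon = E_9 - E_2 = |-4.199290 - (-85.035625)|
E_photon = 80.836 eV

This energy is carried away by the emitted photon.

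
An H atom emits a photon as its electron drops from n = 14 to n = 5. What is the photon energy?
0.4748 eV

The energy levels are E_n = -13.6057 eV / n².

Energy at n = 14: E_14 = -13.6057 / 14² = -0.0694168 eV
Energy at n = 5: E_5 = -13.6057 / 5² = -0.5442280 eV

For emission (electron falling to lower state), the photon energy is:
E_photon = E_14 - E_5 = |-0.0694168 - (-0.5442280)|
E_photon = 0.4748 eV

This energy is carried away by the emitted photon.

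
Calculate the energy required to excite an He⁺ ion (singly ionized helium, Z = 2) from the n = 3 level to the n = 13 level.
5.725 eV

The energy levels of a hydrogen-like atom are E_n = -13.6057 Z² eV / n².

Energy at n = 3: E_3 = -13.6057 × 2² / 3² = -6.046978 eV
Energy at n = 13: E_13 = -13.6057 × 2² / 13² = -0.322028 eV

The excitation energy is the difference:
ΔE = E_13 - E_3
ΔE = -0.322028 - (-6.046978)
ΔE = 5.725 eV

Since this is positive, energy must be absorbed (photon absorption).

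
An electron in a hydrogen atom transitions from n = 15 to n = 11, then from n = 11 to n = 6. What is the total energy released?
0.317 eV

The energy levels of hydrogen are E_n = -13.6057 / n² eV.

First transition (15 → 11):
ΔE₁ = |E_11 - E_15|
ΔE₁ = |-0.112443802 - (-0.060469778)| = 0.051974 eV

Second transition (11 → 6):
ΔE₂ = |E_6 - E_11|
ΔE₂ = |-0.377936111 - (-0.112443802)| = 0.265492 eV

Total energy released:
E_total = ΔE₁ + ΔE₂ = 0.051974 + 0.265492 = 0.317 eV

Note: This equals the direct transition 15 → 6: 0.317 eV ✓
Energy is conserved regardless of the path taken.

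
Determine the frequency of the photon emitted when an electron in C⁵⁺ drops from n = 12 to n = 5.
3.915e+15 Hz

First, find the transition energy:
E_12 = -13.6057 × 6² / 12² = -3.4014250 eV
E_5 = -13.6057 × 6² / 5² = -19.5922080 eV
|ΔE| = |E_5 - E_12| = 16.1907830 eV

Convert to Joules: E = 16.1907830 eV × (1.602177 × 10⁻¹⁹ J/eV) = 2.59405e-18 J

Using E = hf:
f = E/h = 2.59405e-18 J / (6.62607 × 10⁻³⁴ J·s)
f = 3.915e+15 Hz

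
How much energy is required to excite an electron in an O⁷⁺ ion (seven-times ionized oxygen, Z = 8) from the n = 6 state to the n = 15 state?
20.3178 eV

The energy levels of a hydrogen-like atom are E_n = -13.6057 Z² eV / n².

Energy at n = 6: E_6 = -13.6057 × 8² / 6² = -24.1879111 eV
Energy at n = 15: E_15 = -13.6057 × 8² / 15² = -3.8700658 eV

The excitation energy is the difference:
ΔE = E_15 - E_6
ΔE = -3.8700658 - (-24.1879111)
ΔE = 20.3178 eV

Since this is positive, energy must be absorbed (photon absorption).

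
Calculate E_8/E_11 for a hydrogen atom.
1.890625

Using E_n = -13.6057 Z² / n² eV with Z = 1:

E_8 = -13.6057 / 8² = -13.6057 / 64 = -0.21258906250 eV
E_11 = -13.6057 / 11² = -13.6057 / 121 = -0.11244380165 eV

The ratio is:
E_8/E_11 = (-0.21258906250) / (-0.11244380165)
E_8/E_11 = (-13.6057/64) / (-13.6057/121)
E_8/E_11 = 121/64
E_8/E_11 = 1.890625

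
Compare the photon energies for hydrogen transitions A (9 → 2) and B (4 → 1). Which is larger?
4 → 1

Calculate the energy for each transition:

Transition 9 → 2:
ΔE₁ = |E_2 - E_9| = |-13.6057/2² - (-13.6057/9²)|
ΔE₁ = |-3.40142500 - (-0.16797160)| = 3.23345 eV

Transition 4 → 1:
ΔE₂ = |E_1 - E_4| = |-13.6057/1² - (-13.6057/4²)|
ΔE₂ = |-13.60570000 - (-0.85035625)| = 12.75534 eV

Since 12.75534 eV > 3.23345 eV, the transition 4 → 1 emits the more energetic photon.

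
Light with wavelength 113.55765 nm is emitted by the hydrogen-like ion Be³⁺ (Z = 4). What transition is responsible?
n = 9 → n = 4

First, find the photon energy from the wavelength (hc = 1239.84 eV·nm):
E = hc/λ = 1239.84 eV·nm / 113.55765 nm = 10.918155 eV

The energy levels of Be³⁺ satisfy E_n = -13.6057 × 4² / n² eV, so an emission n_i → n_f releases
ΔE = 13.6057 × 4² × (1/n_f² − 1/n_i²) eV.

Setting ΔE equal to the photon energy:
1/n_f² − 1/n_i² = 10.918155 / (13.6057 × 4²) = 0.050154324

Since 1/n_i² must be positive, we need 1/n_f² > 0.050154324, i.e. n_f ≤ 4. For each allowed n_f, solve n_i = (1/n_f² − 0.050154324)^(−1/2) and check whether it is a whole number:
  n_f = 1: 1/n_i² = 1.000000000 − 0.050154324 = 0.949845676 → n_i = 1.026  (not an integer) ✗
  n_f = 2: 1/n_i² = 0.250000000 − 0.050154324 = 0.199845676 → n_i = 2.237  (not an integer) ✗
  n_f = 3: 1/n_i² = 0.111111111 − 0.050154324 = 0.060956787 → n_i = 4.050  (not an integer) ✗
  n_f = 4: 1/n_i² = 0.062500000 − 0.050154324 = 0.012345676 → n_i = 9.000  → integer, n_i = 9 ✓

Only n_f = 4 gives an integer upper level, n_i = 9.

The transition is from n = 9 to n = 4 (emission).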